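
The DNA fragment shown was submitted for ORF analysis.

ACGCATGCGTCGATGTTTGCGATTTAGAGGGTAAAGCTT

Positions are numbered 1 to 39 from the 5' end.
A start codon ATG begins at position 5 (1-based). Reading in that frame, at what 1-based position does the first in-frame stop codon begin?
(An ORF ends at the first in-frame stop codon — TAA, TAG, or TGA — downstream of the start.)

Codons from position 5: ATG (5–7), CGT (8–10), CGA (11–13), TGT (14–16), TTG (17–19), CGA (20–22), TTT (23–25), AGA (26–28), GGG (29–31), TAA (32–34).
TAA is a stop codon; it begins at position 32.

32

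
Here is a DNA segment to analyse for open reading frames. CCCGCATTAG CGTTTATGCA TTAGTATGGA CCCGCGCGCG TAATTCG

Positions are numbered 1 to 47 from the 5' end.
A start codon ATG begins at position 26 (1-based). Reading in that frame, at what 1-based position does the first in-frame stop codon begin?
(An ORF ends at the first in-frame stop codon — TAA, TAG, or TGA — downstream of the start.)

Codons from position 26: ATG (26–28), GAC (29–31), CCG (32–34), CGC (35–37), GCG (38–40), TAA (41–43).
TAA is a stop codon; it begins at position 41.

41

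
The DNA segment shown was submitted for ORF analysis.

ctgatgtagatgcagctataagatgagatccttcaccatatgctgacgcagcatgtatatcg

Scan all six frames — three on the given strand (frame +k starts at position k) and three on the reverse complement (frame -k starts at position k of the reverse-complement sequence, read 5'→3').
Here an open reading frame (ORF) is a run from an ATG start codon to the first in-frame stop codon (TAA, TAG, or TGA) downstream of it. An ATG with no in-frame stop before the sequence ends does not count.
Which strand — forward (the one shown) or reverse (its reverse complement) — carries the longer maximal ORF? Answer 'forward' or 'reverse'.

Reverse complement (5'→3'): CGATATACATGCTGCGTCAGCATATGGTGAAGGATCTCATCTTATAGCTGCATCTACATCAG
Frame +1: CTG ATG TAG ATG CAG CTA TAA GAT GAG ATC CTT CAC CAT ATG CTG ACG CAG CAT GTA TAT — ATG at 4, stop TAG at 7 → 6 nt; ATG at 10, stop TAA at 19 → 12 nt.
Frame +2: TGA TGT AGA TGC AGC TAT AAG ATG AGA TCC TTC ACC ATA TGC TGA CGC AGC ATG TAT ATC — ATG at 23, stop TGA at 44 → 24 nt.
Frame +3: GAT GTA GAT GCA GCT ATA AGA TGA GAT CCT TCA CCA TAT GCT GAC GCA GCA TGT ATA TCG — no ATG→stop ORF.
Frame -1: CGA TAT ACA TGC TGC GTC AGC ATA TGG TGA AGG ATC TCA TCT TAT AGC TGC ATC TAC ATC — no ATG→stop ORF.
Frame -2: GAT ATA CAT GCT GCG TCA GCA TAT GGT GAA GGA TCT CAT CTT ATA GCT GCA TCT ACA TCA — no ATG→stop ORF.
Frame -3: ATA TAC ATG CTG CGT CAG CAT ATG GTG AAG GAT CTC ATC TTA TAG CTG CAT CTA CAT CAG — ATG at 9, stop TAG at 45 → 39 nt; ATG at 24, stop TAG at 45 → 24 nt.
Forward-strand max 24 nt; reverse-strand max 39 nt. The reverse strand has the longer ORF.

reverse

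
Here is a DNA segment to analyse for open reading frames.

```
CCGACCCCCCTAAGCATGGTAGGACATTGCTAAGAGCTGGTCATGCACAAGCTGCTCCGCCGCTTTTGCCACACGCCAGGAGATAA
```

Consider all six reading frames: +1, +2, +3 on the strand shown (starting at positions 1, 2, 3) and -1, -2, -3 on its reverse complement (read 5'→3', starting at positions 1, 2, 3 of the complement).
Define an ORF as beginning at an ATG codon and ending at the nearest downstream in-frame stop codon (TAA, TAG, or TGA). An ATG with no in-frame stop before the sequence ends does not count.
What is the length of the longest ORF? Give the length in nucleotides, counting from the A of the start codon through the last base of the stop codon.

Reverse complement (5'→3'): TTATCTCCTGGCGTGTGGCAAAAGCGGCGGAGCAGCTTGTGCATGACCAGCTCTTAGCAATGTCCTACCATGCTTAGGGGGGTCGG
Frame +1: CCG ACC CCC CTA AGC ATG GTA GGA CAT TGC TAA GAG CTG GTC ATG CAC AAG CTG CTC CGC CGC TTT TGC CAC ACG CCA GGA GAT — ATG at 16, stop TAA at 31 → 18 nt.
Frame +2: CGA CCC CCC TAA GCA TGG TAG GAC ATT GCT AAG AGC TGG TCA TGC ACA AGC TGC TCC GCC GCT TTT GCC ACA CGC CAG GAG ATA — no ATG→stop ORF.
Frame +3: GAC CCC CCT AAG CAT GGT AGG ACA TTG CTA AGA GCT GGT CAT GCA CAA GCT GCT CCG CCG CTT TTG CCA CAC GCC AGG AGA TAA — no ATG→stop ORF.
Frame -1: TTA TCT CCT GGC GTG TGG CAA AAG CGG CGG AGC AGC TTG TGC ATG ACC AGC TCT TAG CAA TGT CCT ACC ATG CTT AGG GGG GTC — ATG at 43, stop TAG at 55 → 15 nt.
Frame -2: TAT CTC CTG GCG TGT GGC AAA AGC GGC GGA GCA GCT TGT GCA TGA CCA GCT CTT AGC AAT GTC CTA CCA TGC TTA GGG GGG TCG — no ATG→stop ORF.
Frame -3: ATC TCC TGG CGT GTG GCA AAA GCG GCG GAG CAG CTT GTG CAT GAC CAG CTC TTA GCA ATG TCC TAC CAT GCT TAG GGG GGT CGG — ATG at 60, stop TAG at 75 → 18 nt.
Longest: frame +1, positions 16–33, 18 nt = 6 codons = 5 aa. → 18 nucleotides.

18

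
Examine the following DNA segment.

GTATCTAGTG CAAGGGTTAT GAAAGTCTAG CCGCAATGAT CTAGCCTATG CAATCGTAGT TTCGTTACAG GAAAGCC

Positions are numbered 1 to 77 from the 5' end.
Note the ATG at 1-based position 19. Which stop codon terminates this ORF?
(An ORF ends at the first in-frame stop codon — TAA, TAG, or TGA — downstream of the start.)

TAG

Codons from position 19: ATG (19–21), AAA (22–24), GTC (25–27), TAG (28–30).
The first in-frame stop codon is TAG.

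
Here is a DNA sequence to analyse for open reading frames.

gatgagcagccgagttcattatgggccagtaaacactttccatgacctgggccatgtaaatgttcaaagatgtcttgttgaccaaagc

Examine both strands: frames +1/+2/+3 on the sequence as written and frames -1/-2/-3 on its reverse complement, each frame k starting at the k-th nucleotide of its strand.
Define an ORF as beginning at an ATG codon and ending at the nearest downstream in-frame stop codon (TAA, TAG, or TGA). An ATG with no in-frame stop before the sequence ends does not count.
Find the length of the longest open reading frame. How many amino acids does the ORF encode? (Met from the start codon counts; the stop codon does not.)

Reverse complement (5'→3'): GCTTTGGTCAACAAGACATCTTTGAACATTTACATGGCCCAGGTCATGGAAAGTGTTTACTGGCCCATAATGAACTCGGCTGCTCATC
Frame +1: GAT GAG CAG CCG AGT TCA TTA TGG GCC AGT AAA CAC TTT CCA TGA CCT GGG CCA TGT AAA TGT TCA AAG ATG TCT TGT TGA CCA AAG — ATG at 70, stop TGA at 79 → 12 nt.
Frame +2: ATG AGC AGC CGA GTT CAT TAT GGG CCA GTA AAC ACT TTC CAT GAC CTG GGC CAT GTA AAT GTT CAA AGA TGT CTT GTT GAC CAA AGC — no ATG→stop ORF.
Frame +3: TGA GCA GCC GAG TTC ATT ATG GGC CAG TAA ACA CTT TCC ATG ACC TGG GCC ATG TAA ATG TTC AAA GAT GTC TTG TTG ACC AAA — ATG at 21, stop TAA at 30 → 12 nt; ATG at 42, stop TAA at 57 → 18 nt; ATG at 54, stop TAA at 57 → 6 nt.
Frame -1: GCT TTG GTC AAC AAG ACA TCT TTG AAC ATT TAC ATG GCC CAG GTC ATG GAA AGT GTT TAC TGG CCC ATA ATG AAC TCG GCT GCT CAT — no ATG→stop ORF.
Frame -2: CTT TGG TCA ACA AGA CAT CTT TGA ACA TTT ACA TGG CCC AGG TCA TGG AAA GTG TTT ACT GGC CCA TAA TGA ACT CGG CTG CTC ATC — no ATG→stop ORF.
Frame -3: TTT GGT CAA CAA GAC ATC TTT GAA CAT TTA CAT GGC CCA GGT CAT GGA AAG TGT TTA CTG GCC CAT AAT GAA CTC GGC TGC TCA — no ATG→stop ORF.
Longest: frame +3, positions 42–59, 18 nt = 6 codons = 5 aa. → 5 amino acids.

5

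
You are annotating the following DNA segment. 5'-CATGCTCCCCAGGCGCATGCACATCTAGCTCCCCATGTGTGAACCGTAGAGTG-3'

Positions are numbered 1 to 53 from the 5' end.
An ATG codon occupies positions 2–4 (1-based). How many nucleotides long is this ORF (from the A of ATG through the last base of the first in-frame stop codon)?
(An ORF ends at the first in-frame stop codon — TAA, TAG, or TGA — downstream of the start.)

27

Codons from position 2: ATG (2–4), CTC (5–7), CCC (8–10), AGG (11–13), CGC (14–16), ATG (17–19), CAC (20–22), ATC (23–25), TAG (26–28).
TAG is the first in-frame stop; ORF spans 2–28, 27 nucleotides.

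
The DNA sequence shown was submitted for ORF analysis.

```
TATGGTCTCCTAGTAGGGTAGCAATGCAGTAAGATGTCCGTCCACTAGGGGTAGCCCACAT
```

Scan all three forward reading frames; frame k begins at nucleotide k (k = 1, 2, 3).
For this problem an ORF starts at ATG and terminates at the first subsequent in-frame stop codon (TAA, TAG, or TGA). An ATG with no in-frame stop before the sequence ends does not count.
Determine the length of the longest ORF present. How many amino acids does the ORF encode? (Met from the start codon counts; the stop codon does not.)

4

Frame 1: TAT GGT CTC CTA GTA GGG TAG CAA TGC AGT AAG ATG TCC GTC CAC TAG GGG TAG CCC ACA — ATG at 34, stop TAG at 46 → 15 nt.
Frame 2: ATG GTC TCC TAG TAG GGT AGC AAT GCA GTA AGA TGT CCG TCC ACT AGG GGT AGC CCA CAT — ATG at 2, stop TAG at 11 → 12 nt.
Frame 3: TGG TCT CCT AGT AGG GTA GCA ATG CAG TAA GAT GTC CGT CCA CTA GGG GTA GCC CAC — ATG at 24, stop TAA at 30 → 9 nt.
Longest: frame 1, positions 34–48, 15 nt = 5 codons = 4 aa. → 4 amino acids.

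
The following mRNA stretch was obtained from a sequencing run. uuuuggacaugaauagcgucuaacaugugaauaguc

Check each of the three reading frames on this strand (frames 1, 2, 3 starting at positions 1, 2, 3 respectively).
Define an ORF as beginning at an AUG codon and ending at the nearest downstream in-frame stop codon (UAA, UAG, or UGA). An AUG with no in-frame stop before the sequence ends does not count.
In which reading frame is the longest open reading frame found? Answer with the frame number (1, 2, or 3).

3

Frame 1: UUU UGG ACA UGA AUA GCG UCU AAC AUG UGA AUA GUC — AUG at 25, stop UGA at 28 → 6 nt.
Frame 2: UUU GGA CAU GAA UAG CGU CUA ACA UGU GAA UAG — no AUG→stop ORF.
Frame 3: UUG GAC AUG AAU AGC GUC UAA CAU GUG AAU AGU — AUG at 9, stop UAA at 21 → 15 nt.
Longest ORF is 15 nt in frame 3 (positions 9–23).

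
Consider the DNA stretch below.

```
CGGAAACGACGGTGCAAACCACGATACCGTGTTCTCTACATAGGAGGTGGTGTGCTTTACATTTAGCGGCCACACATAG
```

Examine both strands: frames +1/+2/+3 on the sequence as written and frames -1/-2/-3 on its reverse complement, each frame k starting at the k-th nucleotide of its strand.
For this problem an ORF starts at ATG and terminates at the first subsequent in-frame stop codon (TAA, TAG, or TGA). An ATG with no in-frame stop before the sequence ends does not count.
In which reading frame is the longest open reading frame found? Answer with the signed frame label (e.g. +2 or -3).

-3

Reverse complement (5'→3'): CTATGTGTGGCCGCTAAATGTAAAGCACACCACCTCCTATGTAGAGAACACGGTATCGTGGTTTGCACCGTCGTTTCCG
Frame +1: CGG AAA CGA CGG TGC AAA CCA CGA TAC CGT GTT CTC TAC ATA GGA GGT GGT GTG CTT TAC ATT TAG CGG CCA CAC ATA — no ATG→stop ORF.
Frame +2: GGA AAC GAC GGT GCA AAC CAC GAT ACC GTG TTC TCT ACA TAG GAG GTG GTG TGC TTT ACA TTT AGC GGC CAC ACA TAG — no ATG→stop ORF.
Frame +3: GAA ACG ACG GTG CAA ACC ACG ATA CCG TGT TCT CTA CAT AGG AGG TGG TGT GCT TTA CAT TTA GCG GCC ACA CAT — no ATG→stop ORF.
Frame -1: CTA TGT GTG GCC GCT AAA TGT AAA GCA CAC CAC CTC CTA TGT AGA GAA CAC GGT ATC GTG GTT TGC ACC GTC GTT TCC — no ATG→stop ORF.
Frame -2: TAT GTG TGG CCG CTA AAT GTA AAG CAC ACC ACC TCC TAT GTA GAG AAC ACG GTA TCG TGG TTT GCA CCG TCG TTT CCG — no ATG→stop ORF.
Frame -3: ATG TGT GGC CGC TAA ATG TAA AGC ACA CCA CCT CCT ATG TAG AGA ACA CGG TAT CGT GGT TTG CAC CGT CGT TTC — ATG at 3, stop TAA at 15 → 15 nt; ATG at 18, stop TAA at 21 → 6 nt; ATG at 39, stop TAG at 42 → 6 nt.
Longest ORF is 15 nt in frame -3 (positions 3–17).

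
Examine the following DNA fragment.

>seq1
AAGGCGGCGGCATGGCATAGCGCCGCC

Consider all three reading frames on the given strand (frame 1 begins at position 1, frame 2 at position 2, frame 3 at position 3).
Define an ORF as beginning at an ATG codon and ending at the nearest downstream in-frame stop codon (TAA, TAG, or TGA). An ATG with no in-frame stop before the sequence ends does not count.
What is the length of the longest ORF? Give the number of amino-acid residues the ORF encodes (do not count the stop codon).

2

Frame 1: AAG GCG GCG GCA TGG CAT AGC GCC GCC — no ATG→stop ORF.
Frame 2: AGG CGG CGG CAT GGC ATA GCG CCG — no ATG→stop ORF.
Frame 3: GGC GGC GGC ATG GCA TAG CGC CGC — ATG at 12, stop TAG at 18 → 9 nt.
Longest: frame 3, positions 12–20, 9 nt = 3 codons = 2 aa. → 2 amino acids.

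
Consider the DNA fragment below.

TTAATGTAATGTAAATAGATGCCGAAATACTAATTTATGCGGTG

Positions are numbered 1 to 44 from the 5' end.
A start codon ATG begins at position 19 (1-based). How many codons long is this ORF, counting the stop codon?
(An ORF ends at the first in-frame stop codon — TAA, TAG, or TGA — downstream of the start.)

Codons from position 19: ATG (19–21), CCG (22–24), AAA (25–27), TAC (28–30), TAA (31–33).
TAA is the first in-frame stop; that's 5 codons including the stop.

5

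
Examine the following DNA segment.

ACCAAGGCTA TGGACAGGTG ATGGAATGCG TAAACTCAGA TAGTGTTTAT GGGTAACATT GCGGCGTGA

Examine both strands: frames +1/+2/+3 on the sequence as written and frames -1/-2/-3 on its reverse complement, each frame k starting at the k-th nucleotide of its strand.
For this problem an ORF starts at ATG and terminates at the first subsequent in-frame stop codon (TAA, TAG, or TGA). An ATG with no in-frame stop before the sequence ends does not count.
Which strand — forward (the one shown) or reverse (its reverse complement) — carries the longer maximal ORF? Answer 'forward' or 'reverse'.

forward

Reverse complement (5'→3'): TCACGCCGCAATGTTACCCATAAACACTATCTGAGTTTACGCATTCCATCACCTGTCCATAGCCTTGGT
Frame +1: ACC AAG GCT ATG GAC AGG TGA TGG AAT GCG TAA ACT CAG ATA GTG TTT ATG GGT AAC ATT GCG GCG TGA — ATG at 10, stop TGA at 19 → 12 nt; ATG at 49, stop TGA at 67 → 21 nt.
Frame +2: CCA AGG CTA TGG ACA GGT GAT GGA ATG CGT AAA CTC AGA TAG TGT TTA TGG GTA ACA TTG CGG CGT — ATG at 26, stop TAG at 41 → 18 nt.
Frame +3: CAA GGC TAT GGA CAG GTG ATG GAA TGC GTA AAC TCA GAT AGT GTT TAT GGG TAA CAT TGC GGC GTG — ATG at 21, stop TAA at 54 → 36 nt.
Frame -1: TCA CGC CGC AAT GTT ACC CAT AAA CAC TAT CTG AGT TTA CGC ATT CCA TCA CCT GTC CAT AGC CTT GGT — no ATG→stop ORF.
Frame -2: CAC GCC GCA ATG TTA CCC ATA AAC ACT ATC TGA GTT TAC GCA TTC CAT CAC CTG TCC ATA GCC TTG — ATG at 11, stop TGA at 32 → 24 nt.
Frame -3: ACG CCG CAA TGT TAC CCA TAA ACA CTA TCT GAG TTT ACG CAT TCC ATC ACC TGT CCA TAG CCT TGG — no ATG→stop ORF.
Forward-strand max 36 nt; reverse-strand max 24 nt. The forward strand has the longer ORF.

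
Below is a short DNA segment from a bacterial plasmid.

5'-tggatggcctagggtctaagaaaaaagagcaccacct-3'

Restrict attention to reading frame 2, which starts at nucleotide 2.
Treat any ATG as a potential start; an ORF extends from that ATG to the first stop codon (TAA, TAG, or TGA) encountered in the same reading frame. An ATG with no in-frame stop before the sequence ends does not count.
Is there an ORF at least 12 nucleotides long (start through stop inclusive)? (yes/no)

Frame 2: GGA TGG CCT AGG GTC TAA GAA AAA AGA GCA CCA CCT — no ATG→stop ORF.
Largest ORF found is 0 nucleotides < 12, so no.

no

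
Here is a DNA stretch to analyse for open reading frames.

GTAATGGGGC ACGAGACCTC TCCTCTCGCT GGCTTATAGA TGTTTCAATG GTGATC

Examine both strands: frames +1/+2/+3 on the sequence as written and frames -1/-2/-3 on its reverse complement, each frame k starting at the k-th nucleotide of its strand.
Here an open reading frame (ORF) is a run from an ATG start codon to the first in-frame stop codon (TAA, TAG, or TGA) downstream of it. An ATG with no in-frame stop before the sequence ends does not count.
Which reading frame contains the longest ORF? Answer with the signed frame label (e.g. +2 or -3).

+1

Reverse complement (5'→3'): GATCACCATTGAAACATCTATAAGCCAGCGAGAGGAGAGGTCTCGTGCCCCATTAC
Frame +1: GTA ATG GGG CAC GAG ACC TCT CCT CTC GCT GGC TTA TAG ATG TTT CAA TGG TGA — ATG at 4, stop TAG at 37 → 36 nt; ATG at 40, stop TGA at 52 → 15 nt.
Frame +2: TAA TGG GGC ACG AGA CCT CTC CTC TCG CTG GCT TAT AGA TGT TTC AAT GGT GAT — no ATG→stop ORF.
Frame +3: AAT GGG GCA CGA GAC CTC TCC TCT CGC TGG CTT ATA GAT GTT TCA ATG GTG ATC — no ATG→stop ORF.
Frame -1: GAT CAC CAT TGA AAC ATC TAT AAG CCA GCG AGA GGA GAG GTC TCG TGC CCC ATT — no ATG→stop ORF.
Frame -2: ATC ACC ATT GAA ACA TCT ATA AGC CAG CGA GAG GAG AGG TCT CGT GCC CCA TTA — no ATG→stop ORF.
Frame -3: TCA CCA TTG AAA CAT CTA TAA GCC AGC GAG AGG AGA GGT CTC GTG CCC CAT TAC — no ATG→stop ORF.
Longest ORF is 36 nt in frame +1 (positions 4–39).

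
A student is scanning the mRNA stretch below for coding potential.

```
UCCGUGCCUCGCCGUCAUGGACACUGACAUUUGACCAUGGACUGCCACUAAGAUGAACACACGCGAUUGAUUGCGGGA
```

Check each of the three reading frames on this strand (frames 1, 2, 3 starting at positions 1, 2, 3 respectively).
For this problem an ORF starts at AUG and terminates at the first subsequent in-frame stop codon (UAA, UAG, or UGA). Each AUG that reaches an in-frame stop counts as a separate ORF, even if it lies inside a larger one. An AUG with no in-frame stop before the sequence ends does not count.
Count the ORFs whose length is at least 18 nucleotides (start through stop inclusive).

2

Frame 1: UCC GUG CCU CGC CGU CAU GGA CAC UGA CAU UUG ACC AUG GAC UGC CAC UAA GAU GAA CAC ACG CGA UUG AUU GCG GGA — AUG at 37, stop UAA at 49 → 15 nt.
Frame 2: CCG UGC CUC GCC GUC AUG GAC ACU GAC AUU UGA CCA UGG ACU GCC ACU AAG AUG AAC ACA CGC GAU UGA UUG CGG — AUG at 17, stop UGA at 32 → 18 nt; AUG at 53, stop UGA at 68 → 18 nt.
Frame 3: CGU GCC UCG CCG UCA UGG ACA CUG ACA UUU GAC CAU GGA CUG CCA CUA AGA UGA ACA CAC GCG AUU GAU UGC GGG — no AUG→stop ORF.
ORFs ≥ 18 nucleotides: frame 2 17–34 (18 nucleotides), frame 2 53–70 (18 nucleotides). Count = 2.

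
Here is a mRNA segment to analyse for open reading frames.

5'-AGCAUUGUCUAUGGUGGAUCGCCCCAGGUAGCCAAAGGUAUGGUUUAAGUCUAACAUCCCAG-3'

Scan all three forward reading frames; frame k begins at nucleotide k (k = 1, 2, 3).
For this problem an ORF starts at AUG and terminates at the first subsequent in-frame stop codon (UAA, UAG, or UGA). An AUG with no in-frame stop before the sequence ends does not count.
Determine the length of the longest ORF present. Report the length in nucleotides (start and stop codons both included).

Frame 1: AGC AUU GUC UAU GGU GGA UCG CCC CAG GUA GCC AAA GGU AUG GUU UAA GUC UAA CAU CCC — AUG at 40, stop UAA at 46 → 9 nt.
Frame 2: GCA UUG UCU AUG GUG GAU CGC CCC AGG UAG CCA AAG GUA UGG UUU AAG UCU AAC AUC CCA — AUG at 11, stop UAG at 29 → 21 nt.
Frame 3: CAU UGU CUA UGG UGG AUC GCC CCA GGU AGC CAA AGG UAU GGU UUA AGU CUA ACA UCC CAG — no AUG→stop ORF.
Longest: frame 2, positions 11–31, 21 nt = 7 codons = 6 aa. → 21 nucleotides.

21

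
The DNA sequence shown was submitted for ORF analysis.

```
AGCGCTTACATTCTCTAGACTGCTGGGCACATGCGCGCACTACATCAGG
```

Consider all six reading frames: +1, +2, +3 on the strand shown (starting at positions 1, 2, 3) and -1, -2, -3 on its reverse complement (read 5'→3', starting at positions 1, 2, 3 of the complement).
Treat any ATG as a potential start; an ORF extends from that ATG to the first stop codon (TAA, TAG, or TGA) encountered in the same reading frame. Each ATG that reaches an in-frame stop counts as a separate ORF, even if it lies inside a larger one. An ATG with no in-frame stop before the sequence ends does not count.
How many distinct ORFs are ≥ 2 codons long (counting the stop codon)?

Reverse complement (5'→3'): CCTGATGTAGTGCGCGCATGTGCCCAGCAGTCTAGAGAATGTAAGCGCT
Frame +1: AGC GCT TAC ATT CTC TAG ACT GCT GGG CAC ATG CGC GCA CTA CAT CAG — no ATG→stop ORF.
Frame +2: GCG CTT ACA TTC TCT AGA CTG CTG GGC ACA TGC GCG CAC TAC ATC AGG — no ATG→stop ORF.
Frame +3: CGC TTA CAT TCT CTA GAC TGC TGG GCA CAT GCG CGC ACT ACA TCA — no ATG→stop ORF.
Frame -1: CCT GAT GTA GTG CGC GCA TGT GCC CAG CAG TCT AGA GAA TGT AAG CGC — no ATG→stop ORF.
Frame -2: CTG ATG TAG TGC GCG CAT GTG CCC AGC AGT CTA GAG AAT GTA AGC GCT — ATG at 5, stop TAG at 8 → 6 nt.
Frame -3: TGA TGT AGT GCG CGC ATG TGC CCA GCA GTC TAG AGA ATG TAA GCG — ATG at 18, stop TAG at 33 → 18 nt; ATG at 39, stop TAA at 42 → 6 nt.
ORFs ≥ 2 codons: frame -2 5–10 (2 codons), frame -3 18–35 (6 codons), frame -3 39–44 (2 codons). Count = 3.

3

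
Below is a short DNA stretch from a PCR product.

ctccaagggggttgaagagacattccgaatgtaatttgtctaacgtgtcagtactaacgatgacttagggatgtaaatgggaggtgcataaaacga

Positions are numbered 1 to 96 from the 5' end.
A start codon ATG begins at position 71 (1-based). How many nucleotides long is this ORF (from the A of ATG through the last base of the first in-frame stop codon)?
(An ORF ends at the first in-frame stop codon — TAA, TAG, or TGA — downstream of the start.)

6

Codons from position 71: ATG (71–73), TAA (74–76).
TAA is the first in-frame stop; ORF spans 71–76, 6 nucleotides.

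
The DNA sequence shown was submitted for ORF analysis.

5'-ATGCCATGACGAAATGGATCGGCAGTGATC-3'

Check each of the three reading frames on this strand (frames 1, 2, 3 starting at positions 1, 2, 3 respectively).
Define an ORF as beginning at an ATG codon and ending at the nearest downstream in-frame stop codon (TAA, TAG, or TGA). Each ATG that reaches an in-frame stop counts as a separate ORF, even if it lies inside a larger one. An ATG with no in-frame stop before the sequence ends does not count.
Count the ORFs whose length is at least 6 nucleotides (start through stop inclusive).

2

Frame 1: ATG CCA TGA CGA AAT GGA TCG GCA GTG ATC — ATG at 1, stop TGA at 7 → 9 nt.
Frame 2: TGC CAT GAC GAA ATG GAT CGG CAG TGA — ATG at 14, stop TGA at 26 → 15 nt.
Frame 3: GCC ATG ACG AAA TGG ATC GGC AGT GAT — no ATG→stop ORF.
ORFs ≥ 6 nucleotides: frame 1 1–9 (9 nucleotides), frame 2 14–28 (15 nucleotides). Count = 2.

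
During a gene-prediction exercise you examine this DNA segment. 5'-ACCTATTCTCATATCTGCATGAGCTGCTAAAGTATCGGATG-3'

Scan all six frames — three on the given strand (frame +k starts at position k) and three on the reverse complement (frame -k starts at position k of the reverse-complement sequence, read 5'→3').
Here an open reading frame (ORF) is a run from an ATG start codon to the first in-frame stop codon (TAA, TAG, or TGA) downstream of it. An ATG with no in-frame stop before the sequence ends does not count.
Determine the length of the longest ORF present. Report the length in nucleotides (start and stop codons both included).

12

Reverse complement (5'→3'): CATCCGATACTTTAGCAGCTCATGCAGATATGAGAATAGGT
Frame +1: ACC TAT TCT CAT ATC TGC ATG AGC TGC TAA AGT ATC GGA — ATG at 19, stop TAA at 28 → 12 nt.
Frame +2: CCT ATT CTC ATA TCT GCA TGA GCT GCT AAA GTA TCG GAT — no ATG→stop ORF.
Frame +3: CTA TTC TCA TAT CTG CAT GAG CTG CTA AAG TAT CGG ATG — no ATG→stop ORF.
Frame -1: CAT CCG ATA CTT TAG CAG CTC ATG CAG ATA TGA GAA TAG — ATG at 22, stop TGA at 31 → 12 nt.
Frame -2: ATC CGA TAC TTT AGC AGC TCA TGC AGA TAT GAG AAT AGG — no ATG→stop ORF.
Frame -3: TCC GAT ACT TTA GCA GCT CAT GCA GAT ATG AGA ATA GGT — no ATG→stop ORF.
Longest: frame +1, positions 19–30, 12 nt = 4 codons = 3 aa. → 12 nucleotides.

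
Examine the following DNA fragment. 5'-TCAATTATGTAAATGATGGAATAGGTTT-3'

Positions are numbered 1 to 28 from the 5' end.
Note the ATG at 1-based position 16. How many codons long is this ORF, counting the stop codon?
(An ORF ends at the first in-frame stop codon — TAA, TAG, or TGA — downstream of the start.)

3

Codons from position 16: ATG (16–18), GAA (19–21), TAG (22–24).
TAG is the first in-frame stop; that's 3 codons including the stop.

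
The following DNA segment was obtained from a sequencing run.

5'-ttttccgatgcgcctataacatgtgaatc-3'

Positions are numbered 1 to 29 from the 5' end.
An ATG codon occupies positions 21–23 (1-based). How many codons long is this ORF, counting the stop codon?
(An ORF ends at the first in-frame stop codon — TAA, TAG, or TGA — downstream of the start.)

Codons from position 21: ATG (21–23), TGA (24–26).
TGA is the first in-frame stop; that's 2 codons including the stop.

2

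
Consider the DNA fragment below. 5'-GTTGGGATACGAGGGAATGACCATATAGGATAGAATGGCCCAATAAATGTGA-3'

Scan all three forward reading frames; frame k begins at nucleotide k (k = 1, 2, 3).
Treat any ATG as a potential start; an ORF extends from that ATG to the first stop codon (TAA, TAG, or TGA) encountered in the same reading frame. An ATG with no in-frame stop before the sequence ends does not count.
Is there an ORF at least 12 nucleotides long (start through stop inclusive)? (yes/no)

Frame 1: GTT GGG ATA CGA GGG AAT GAC CAT ATA GGA TAG AAT GGC CCA ATA AAT GTG — no ATG→stop ORF.
Frame 2: TTG GGA TAC GAG GGA ATG ACC ATA TAG GAT AGA ATG GCC CAA TAA ATG TGA — ATG at 17, stop TAG at 26 → 12 nt; ATG at 35, stop TAA at 44 → 12 nt; ATG at 47, stop TGA at 50 → 6 nt.
Frame 3: TGG GAT ACG AGG GAA TGA CCA TAT AGG ATA GAA TGG CCC AAT AAA TGT — no ATG→stop ORF.
Frame 2 has an ORF of 12 nucleotides (positions 17–28) ≥ 12, so yes.

yes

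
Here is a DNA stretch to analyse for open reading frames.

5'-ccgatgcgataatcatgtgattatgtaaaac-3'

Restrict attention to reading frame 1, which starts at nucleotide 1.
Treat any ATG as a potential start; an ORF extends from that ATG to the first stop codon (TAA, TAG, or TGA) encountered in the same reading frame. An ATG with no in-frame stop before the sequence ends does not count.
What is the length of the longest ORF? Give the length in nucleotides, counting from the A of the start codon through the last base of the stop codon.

Frame 1: CCG ATG CGA TAA TCA TGT GAT TAT GTA AAA — ATG at 4, stop TAA at 10 → 9 nt.
Longest: frame 1, positions 4–12, 9 nt = 3 codons = 2 aa. → 9 nucleotides.

9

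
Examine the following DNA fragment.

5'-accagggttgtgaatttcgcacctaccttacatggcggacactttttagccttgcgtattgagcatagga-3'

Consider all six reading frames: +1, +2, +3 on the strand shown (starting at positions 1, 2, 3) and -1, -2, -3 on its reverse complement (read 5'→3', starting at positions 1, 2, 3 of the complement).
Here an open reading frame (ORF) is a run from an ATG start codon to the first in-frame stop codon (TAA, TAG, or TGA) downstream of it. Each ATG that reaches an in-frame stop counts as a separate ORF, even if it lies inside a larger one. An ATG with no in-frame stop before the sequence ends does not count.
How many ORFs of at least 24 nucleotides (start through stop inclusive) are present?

Reverse complement (5'→3'): TCCTATGCTCAATACGCAAGGCTAAAAAGTGTCCGCCATGTAAGGTAGGTGCGAAATTCACAACCCTGGT
Frame +1: ACC AGG GTT GTG AAT TTC GCA CCT ACC TTA CAT GGC GGA CAC TTT TTA GCC TTG CGT ATT GAG CAT AGG — no ATG→stop ORF.
Frame +2: CCA GGG TTG TGA ATT TCG CAC CTA CCT TAC ATG GCG GAC ACT TTT TAG CCT TGC GTA TTG AGC ATA GGA — ATG at 32, stop TAG at 47 → 18 nt.
Frame +3: CAG GGT TGT GAA TTT CGC ACC TAC CTT ACA TGG CGG ACA CTT TTT AGC CTT GCG TAT TGA GCA TAG — no ATG→stop ORF.
Frame -1: TCC TAT GCT CAA TAC GCA AGG CTA AAA AGT GTC CGC CAT GTA AGG TAG GTG CGA AAT TCA CAA CCC TGG — no ATG→stop ORF.
Frame -2: CCT ATG CTC AAT ACG CAA GGC TAA AAA GTG TCC GCC ATG TAA GGT AGG TGC GAA ATT CAC AAC CCT GGT — ATG at 5, stop TAA at 23 → 21 nt; ATG at 38, stop TAA at 41 → 6 nt.
Frame -3: CTA TGC TCA ATA CGC AAG GCT AAA AAG TGT CCG CCA TGT AAG GTA GGT GCG AAA TTC ACA ACC CTG — no ATG→stop ORF.
No ORF reaches 24 nucleotides. Count = 0.

0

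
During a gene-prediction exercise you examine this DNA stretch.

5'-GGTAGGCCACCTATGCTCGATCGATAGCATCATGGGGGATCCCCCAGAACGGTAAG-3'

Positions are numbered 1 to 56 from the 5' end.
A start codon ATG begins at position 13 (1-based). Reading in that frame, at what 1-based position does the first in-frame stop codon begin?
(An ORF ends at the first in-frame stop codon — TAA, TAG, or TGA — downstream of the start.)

Codons from position 13: ATG (13–15), CTC (16–18), GAT (19–21), CGA (22–24), TAG (25–27).
TAG is a stop codon; it begins at position 25.

25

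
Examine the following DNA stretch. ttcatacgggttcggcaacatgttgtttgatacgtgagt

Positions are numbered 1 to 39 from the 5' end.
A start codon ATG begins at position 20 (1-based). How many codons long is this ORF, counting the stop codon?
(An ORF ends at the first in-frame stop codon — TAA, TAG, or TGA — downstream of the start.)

Codons from position 20: ATG (20–22), TTG (23–25), TTT (26–28), GAT (29–31), ACG (32–34), TGA (35–37).
TGA is the first in-frame stop; that's 6 codons including the stop.

6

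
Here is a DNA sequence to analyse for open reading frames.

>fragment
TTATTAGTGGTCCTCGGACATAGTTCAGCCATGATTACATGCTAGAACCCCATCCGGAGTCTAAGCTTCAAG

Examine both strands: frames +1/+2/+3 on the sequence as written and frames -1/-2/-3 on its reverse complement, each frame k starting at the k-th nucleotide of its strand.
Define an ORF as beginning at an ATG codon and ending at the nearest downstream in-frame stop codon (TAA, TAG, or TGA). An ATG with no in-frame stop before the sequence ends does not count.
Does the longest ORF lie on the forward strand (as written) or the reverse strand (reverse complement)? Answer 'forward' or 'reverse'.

Reverse complement (5'→3'): CTTGAAGCTTAGACTCCGGATGGGGTTCTAGCATGTAATCATGGCTGAACTATGTCCGAGGACCACTAATAA
Frame +1: TTA TTA GTG GTC CTC GGA CAT AGT TCA GCC ATG ATT ACA TGC TAG AAC CCC ATC CGG AGT CTA AGC TTC AAG — ATG at 31, stop TAG at 43 → 15 nt.
Frame +2: TAT TAG TGG TCC TCG GAC ATA GTT CAG CCA TGA TTA CAT GCT AGA ACC CCA TCC GGA GTC TAA GCT TCA — no ATG→stop ORF.
Frame +3: ATT AGT GGT CCT CGG ACA TAG TTC AGC CAT GAT TAC ATG CTA GAA CCC CAT CCG GAG TCT AAG CTT CAA — no ATG→stop ORF.
Frame -1: CTT GAA GCT TAG ACT CCG GAT GGG GTT CTA GCA TGT AAT CAT GGC TGA ACT ATG TCC GAG GAC CAC TAA TAA — ATG at 52, stop TAA at 67 → 18 nt.
Frame -2: TTG AAG CTT AGA CTC CGG ATG GGG TTC TAG CAT GTA ATC ATG GCT GAA CTA TGT CCG AGG ACC ACT AAT — ATG at 20, stop TAG at 29 → 12 nt.
Frame -3: TGA AGC TTA GAC TCC GGA TGG GGT TCT AGC ATG TAA TCA TGG CTG AAC TAT GTC CGA GGA CCA CTA ATA — ATG at 33, stop TAA at 36 → 6 nt.
Forward-strand max 15 nt; reverse-strand max 18 nt. The reverse strand has the longer ORF.

reverse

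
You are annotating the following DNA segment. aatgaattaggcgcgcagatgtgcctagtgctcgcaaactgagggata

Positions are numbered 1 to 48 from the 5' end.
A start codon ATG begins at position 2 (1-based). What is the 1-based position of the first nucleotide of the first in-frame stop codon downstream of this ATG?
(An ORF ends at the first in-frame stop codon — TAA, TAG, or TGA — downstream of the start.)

Codons from position 2: ATG (2–4), AAT (5–7), TAG (8–10).
TAG is a stop codon; it begins at position 8.

8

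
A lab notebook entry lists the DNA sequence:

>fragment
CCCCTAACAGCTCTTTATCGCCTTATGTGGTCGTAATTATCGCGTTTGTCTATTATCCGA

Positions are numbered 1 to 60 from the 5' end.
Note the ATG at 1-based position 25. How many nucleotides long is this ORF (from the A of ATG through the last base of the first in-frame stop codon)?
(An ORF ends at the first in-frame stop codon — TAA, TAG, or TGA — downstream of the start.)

12

Codons from position 25: ATG (25–27), TGG (28–30), TCG (31–33), TAA (34–36).
TAA is the first in-frame stop; ORF spans 25–36, 12 nucleotides.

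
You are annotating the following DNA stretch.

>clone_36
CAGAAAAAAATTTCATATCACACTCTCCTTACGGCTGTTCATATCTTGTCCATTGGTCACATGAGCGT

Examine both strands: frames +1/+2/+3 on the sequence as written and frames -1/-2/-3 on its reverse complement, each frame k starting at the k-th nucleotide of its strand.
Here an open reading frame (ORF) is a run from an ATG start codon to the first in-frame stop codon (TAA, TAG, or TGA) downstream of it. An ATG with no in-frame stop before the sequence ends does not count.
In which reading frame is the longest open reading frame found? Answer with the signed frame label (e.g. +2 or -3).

Reverse complement (5'→3'): ACGCTCATGTGACCAATGGACAAGATATGAACAGCCGTAAGGAGAGTGTGATATGAAATTTTTTTCTG
Frame +1: CAG AAA AAA ATT TCA TAT CAC ACT CTC CTT ACG GCT GTT CAT ATC TTG TCC ATT GGT CAC ATG AGC — no ATG→stop ORF.
Frame +2: AGA AAA AAA TTT CAT ATC ACA CTC TCC TTA CGG CTG TTC ATA TCT TGT CCA TTG GTC ACA TGA GCG — no ATG→stop ORF.
Frame +3: GAA AAA AAT TTC ATA TCA CAC TCT CCT TAC GGC TGT TCA TAT CTT GTC CAT TGG TCA CAT GAG CGT — no ATG→stop ORF.
Frame -1: ACG CTC ATG TGA CCA ATG GAC AAG ATA TGA ACA GCC GTA AGG AGA GTG TGA TAT GAA ATT TTT TTC — ATG at 7, stop TGA at 10 → 6 nt; ATG at 16, stop TGA at 28 → 15 nt.
Frame -2: CGC TCA TGT GAC CAA TGG ACA AGA TAT GAA CAG CCG TAA GGA GAG TGT GAT ATG AAA TTT TTT TCT — no ATG→stop ORF.
Frame -3: GCT CAT GTG ACC AAT GGA CAA GAT ATG AAC AGC CGT AAG GAG AGT GTG ATA TGA AAT TTT TTT CTG — ATG at 27, stop TGA at 54 → 30 nt.
Longest ORF is 30 nt in frame -3 (positions 27–56).

-3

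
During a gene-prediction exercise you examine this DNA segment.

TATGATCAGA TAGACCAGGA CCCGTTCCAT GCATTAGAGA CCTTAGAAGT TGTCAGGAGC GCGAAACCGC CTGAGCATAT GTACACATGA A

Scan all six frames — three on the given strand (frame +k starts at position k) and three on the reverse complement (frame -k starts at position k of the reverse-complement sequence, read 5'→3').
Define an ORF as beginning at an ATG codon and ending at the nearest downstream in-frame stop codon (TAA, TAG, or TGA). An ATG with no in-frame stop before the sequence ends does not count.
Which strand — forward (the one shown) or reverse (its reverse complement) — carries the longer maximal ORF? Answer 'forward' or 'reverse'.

Reverse complement (5'→3'): TTCATGTGTACATATGCTCAGGCGGTTTCGCGCTCCTGACAACTTCTAAGGTCTCTAATGCATGGAACGGGTCCTGGTCTATCTGATCATA
Frame +1: TAT GAT CAG ATA GAC CAG GAC CCG TTC CAT GCA TTA GAG ACC TTA GAA GTT GTC AGG AGC GCG AAA CCG CCT GAG CAT ATG TAC ACA TGA — ATG at 79, stop TGA at 88 → 12 nt.
Frame +2: ATG ATC AGA TAG ACC AGG ACC CGT TCC ATG CAT TAG AGA CCT TAG AAG TTG TCA GGA GCG CGA AAC CGC CTG AGC ATA TGT ACA CAT GAA — ATG at 2, stop TAG at 11 → 12 nt; ATG at 29, stop TAG at 35 → 9 nt.
Frame +3: TGA TCA GAT AGA CCA GGA CCC GTT CCA TGC ATT AGA GAC CTT AGA AGT TGT CAG GAG CGC GAA ACC GCC TGA GCA TAT GTA CAC ATG — no ATG→stop ORF.
Frame -1: TTC ATG TGT ACA TAT GCT CAG GCG GTT TCG CGC TCC TGA CAA CTT CTA AGG TCT CTA ATG CAT GGA ACG GGT CCT GGT CTA TCT GAT CAT — ATG at 4, stop TGA at 37 → 36 nt.
Frame -2: TCA TGT GTA CAT ATG CTC AGG CGG TTT CGC GCT CCT GAC AAC TTC TAA GGT CTC TAA TGC ATG GAA CGG GTC CTG GTC TAT CTG ATC ATA — ATG at 14, stop TAA at 47 → 36 nt.
Frame -3: CAT GTG TAC ATA TGC TCA GGC GGT TTC GCG CTC CTG ACA ACT TCT AAG GTC TCT AAT GCA TGG AAC GGG TCC TGG TCT ATC TGA TCA — no ATG→stop ORF.
Forward-strand max 12 nt; reverse-strand max 36 nt. The reverse strand has the longer ORF.

reverse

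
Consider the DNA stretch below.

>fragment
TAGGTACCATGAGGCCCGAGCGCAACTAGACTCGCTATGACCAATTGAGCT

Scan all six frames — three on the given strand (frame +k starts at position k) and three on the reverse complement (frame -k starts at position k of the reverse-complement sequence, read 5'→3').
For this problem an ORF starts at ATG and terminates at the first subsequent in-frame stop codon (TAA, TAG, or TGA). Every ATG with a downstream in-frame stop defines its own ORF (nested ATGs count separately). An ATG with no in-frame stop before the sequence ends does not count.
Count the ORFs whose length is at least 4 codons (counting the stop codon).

Reverse complement (5'→3'): AGCTCAATTGGTCATAGCGAGTCTAGTTGCGCTCGGGCCTCATGGTACCTA
Frame +1: TAG GTA CCA TGA GGC CCG AGC GCA ACT AGA CTC GCT ATG ACC AAT TGA GCT — ATG at 37, stop TGA at 46 → 12 nt.
Frame +2: AGG TAC CAT GAG GCC CGA GCG CAA CTA GAC TCG CTA TGA CCA ATT GAG — no ATG→stop ORF.
Frame +3: GGT ACC ATG AGG CCC GAG CGC AAC TAG ACT CGC TAT GAC CAA TTG AGC — ATG at 9, stop TAG at 27 → 21 nt.
Frame -1: AGC TCA ATT GGT CAT AGC GAG TCT AGT TGC GCT CGG GCC TCA TGG TAC CTA — no ATG→stop ORF.
Frame -2: GCT CAA TTG GTC ATA GCG AGT CTA GTT GCG CTC GGG CCT CAT GGT ACC — no ATG→stop ORF.
Frame -3: CTC AAT TGG TCA TAG CGA GTC TAG TTG CGC TCG GGC CTC ATG GTA CCT — no ATG→stop ORF.
ORFs ≥ 4 codons: frame +1 37–48 (4 codons), frame +3 9–29 (7 codons). Count = 2.

2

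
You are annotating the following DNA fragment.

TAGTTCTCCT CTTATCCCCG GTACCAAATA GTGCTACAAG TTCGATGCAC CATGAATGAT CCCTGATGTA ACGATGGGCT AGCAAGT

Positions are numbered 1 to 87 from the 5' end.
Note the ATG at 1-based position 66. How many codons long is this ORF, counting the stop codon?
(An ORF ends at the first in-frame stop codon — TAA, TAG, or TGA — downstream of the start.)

2

Codons from position 66: ATG (66–68), TAA (69–71).
TAA is the first in-frame stop; that's 2 codons including the stop.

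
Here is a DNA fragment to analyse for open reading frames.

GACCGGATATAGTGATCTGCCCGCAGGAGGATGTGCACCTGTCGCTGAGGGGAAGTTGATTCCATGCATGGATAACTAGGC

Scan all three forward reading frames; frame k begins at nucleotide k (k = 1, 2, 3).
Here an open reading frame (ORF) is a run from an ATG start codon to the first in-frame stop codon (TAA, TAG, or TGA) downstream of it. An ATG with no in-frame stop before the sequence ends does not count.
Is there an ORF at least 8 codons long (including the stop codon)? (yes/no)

no

Frame 1: GAC CGG ATA TAG TGA TCT GCC CGC AGG AGG ATG TGC ACC TGT CGC TGA GGG GAA GTT GAT TCC ATG CAT GGA TAA CTA GGC — ATG at 31, stop TGA at 46 → 18 nt; ATG at 64, stop TAA at 73 → 12 nt.
Frame 2: ACC GGA TAT AGT GAT CTG CCC GCA GGA GGA TGT GCA CCT GTC GCT GAG GGG AAG TTG ATT CCA TGC ATG GAT AAC TAG — ATG at 68, stop TAG at 77 → 12 nt.
Frame 3: CCG GAT ATA GTG ATC TGC CCG CAG GAG GAT GTG CAC CTG TCG CTG AGG GGA AGT TGA TTC CAT GCA TGG ATA ACT AGG — no ATG→stop ORF.
Largest ORF found is 6 codons < 8, so no.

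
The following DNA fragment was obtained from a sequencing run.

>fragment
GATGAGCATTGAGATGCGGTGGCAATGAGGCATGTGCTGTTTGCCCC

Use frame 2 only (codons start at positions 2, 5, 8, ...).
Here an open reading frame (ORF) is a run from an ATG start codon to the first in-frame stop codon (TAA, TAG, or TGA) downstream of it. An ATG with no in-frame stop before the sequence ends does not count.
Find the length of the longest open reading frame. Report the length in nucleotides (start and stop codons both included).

Frame 2: ATG AGC ATT GAG ATG CGG TGG CAA TGA GGC ATG TGC TGT TTG CCC — ATG at 2, stop TGA at 26 → 27 nt; ATG at 14, stop TGA at 26 → 15 nt.
Longest: frame 2, positions 2–28, 27 nt = 9 codons = 8 aa. → 27 nucleotides.

27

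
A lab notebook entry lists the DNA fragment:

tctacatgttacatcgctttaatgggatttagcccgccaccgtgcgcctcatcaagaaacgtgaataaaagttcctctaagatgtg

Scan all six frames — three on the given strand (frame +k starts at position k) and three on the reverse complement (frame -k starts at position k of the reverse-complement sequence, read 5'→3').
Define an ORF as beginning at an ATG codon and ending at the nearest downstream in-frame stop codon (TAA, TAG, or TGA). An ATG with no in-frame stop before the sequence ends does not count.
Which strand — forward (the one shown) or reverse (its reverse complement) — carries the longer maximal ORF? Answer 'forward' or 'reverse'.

forward

Reverse complement (5'→3'): CACATCTTAGAGGAACTTTTATTCACGTTTCTTGATGAGGCGCACGGTGGCGGGCTAAATCCCATTAAAGCGATGTAACATGTAGA
Frame +1: TCT ACA TGT TAC ATC GCT TTA ATG GGA TTT AGC CCG CCA CCG TGC GCC TCA TCA AGA AAC GTG AAT AAA AGT TCC TCT AAG ATG — no ATG→stop ORF.
Frame +2: CTA CAT GTT ACA TCG CTT TAA TGG GAT TTA GCC CGC CAC CGT GCG CCT CAT CAA GAA ACG TGA ATA AAA GTT CCT CTA AGA TGT — no ATG→stop ORF.
Frame +3: TAC ATG TTA CAT CGC TTT AAT GGG ATT TAG CCC GCC ACC GTG CGC CTC ATC AAG AAA CGT GAA TAA AAG TTC CTC TAA GAT GTG — ATG at 6, stop TAG at 30 → 27 nt.
Frame -1: CAC ATC TTA GAG GAA CTT TTA TTC ACG TTT CTT GAT GAG GCG CAC GGT GGC GGG CTA AAT CCC ATT AAA GCG ATG TAA CAT GTA — ATG at 73, stop TAA at 76 → 6 nt.
Frame -2: ACA TCT TAG AGG AAC TTT TAT TCA CGT TTC TTG ATG AGG CGC ACG GTG GCG GGC TAA ATC CCA TTA AAG CGA TGT AAC ATG TAG — ATG at 35, stop TAA at 56 → 24 nt; ATG at 80, stop TAG at 83 → 6 nt.
Frame -3: CAT CTT AGA GGA ACT TTT ATT CAC GTT TCT TGA TGA GGC GCA CGG TGG CGG GCT AAA TCC CAT TAA AGC GAT GTA ACA TGT AGA — no ATG→stop ORF.
Forward-strand max 27 nt; reverse-strand max 24 nt. The forward strand has the longer ORF.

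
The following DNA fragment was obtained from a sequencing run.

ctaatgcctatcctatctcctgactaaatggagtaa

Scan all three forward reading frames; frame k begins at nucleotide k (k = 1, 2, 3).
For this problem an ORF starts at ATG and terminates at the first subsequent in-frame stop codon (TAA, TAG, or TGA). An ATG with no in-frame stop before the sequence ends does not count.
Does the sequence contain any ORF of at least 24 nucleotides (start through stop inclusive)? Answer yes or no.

yes

Frame 1: CTA ATG CCT ATC CTA TCT CCT GAC TAA ATG GAG TAA — ATG at 4, stop TAA at 25 → 24 nt; ATG at 28, stop TAA at 34 → 9 nt.
Frame 2: TAA TGC CTA TCC TAT CTC CTG ACT AAA TGG AGT — no ATG→stop ORF.
Frame 3: AAT GCC TAT CCT ATC TCC TGA CTA AAT GGA GTA — no ATG→stop ORF.
Frame 1 has an ORF of 24 nucleotides (positions 4–27) ≥ 24, so yes.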